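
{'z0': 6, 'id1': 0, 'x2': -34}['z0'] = 6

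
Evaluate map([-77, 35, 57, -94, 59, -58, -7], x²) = [5929, 1225, 3249, 8836, 3481, 3364, 49]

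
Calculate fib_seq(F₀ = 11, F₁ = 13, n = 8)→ F_2 = F_1 + F_0 = 24
F_3 = F_2 + F_1 = 37
F_4 = F_3 + F_2 = 61
...
= [11, 13, 24, 37, 61, 98, 159, 257]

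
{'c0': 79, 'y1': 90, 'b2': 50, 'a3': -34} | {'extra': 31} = {'c0': 79, 'y1': 90, 'b2': 50, 'a3': -34, 'extra': 31}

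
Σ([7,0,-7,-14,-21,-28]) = -63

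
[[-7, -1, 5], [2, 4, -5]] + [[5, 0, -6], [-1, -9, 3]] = [[-2, -1, -1], [1, -5, -2]]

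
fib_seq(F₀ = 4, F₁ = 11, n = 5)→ F_2 = F_1 + F_0 = 15
F_3 = F_2 + F_1 = 26
F_4 = F_3 + F_2 = 41
= [4, 11, 15, 26, 41]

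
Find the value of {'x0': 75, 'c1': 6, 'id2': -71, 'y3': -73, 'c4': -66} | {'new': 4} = {'x0': 75, 'c1': 6, 'id2': -71, 'y3': -73, 'c4': -66, 'new': 4}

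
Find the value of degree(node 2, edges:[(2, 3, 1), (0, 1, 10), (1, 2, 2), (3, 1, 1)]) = 2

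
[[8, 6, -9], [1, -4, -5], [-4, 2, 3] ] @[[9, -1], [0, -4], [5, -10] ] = [[27, 58], [-16, 65], [-21, -34]]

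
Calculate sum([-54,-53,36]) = -71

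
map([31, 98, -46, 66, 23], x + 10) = [41, 108, -36, 76, 33]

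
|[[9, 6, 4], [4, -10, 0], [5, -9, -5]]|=(1)*(9)*det([[-10, 0], [-9, -5]]) + (-1)*(6)*det([[4, 0], [5, -5]]) + (1)*(4)*det([[4, -10], [5, -9]])
= 450 + 120 + 56
= 626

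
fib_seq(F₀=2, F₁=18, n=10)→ [2, 18, 20, 38, 58, 96, 154, 250, 404, 654]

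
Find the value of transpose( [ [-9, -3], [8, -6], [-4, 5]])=[[-9, 8, -4], [-3, -6, 5]]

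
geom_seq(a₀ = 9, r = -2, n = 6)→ [9, -18, 36, -72, 144, -288]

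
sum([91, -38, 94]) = 91 + (-38) + 94
= 147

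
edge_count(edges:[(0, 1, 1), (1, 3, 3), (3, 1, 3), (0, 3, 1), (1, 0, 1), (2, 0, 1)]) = 6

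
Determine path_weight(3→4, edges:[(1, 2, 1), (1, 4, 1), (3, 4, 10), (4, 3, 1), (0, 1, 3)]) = 10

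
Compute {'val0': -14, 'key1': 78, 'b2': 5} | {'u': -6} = {'val0': -14, 'key1': 78, 'b2': 5, 'u': -6}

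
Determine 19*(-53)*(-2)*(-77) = -155078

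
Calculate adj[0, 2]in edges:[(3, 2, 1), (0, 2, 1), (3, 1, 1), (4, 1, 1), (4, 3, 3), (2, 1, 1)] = 1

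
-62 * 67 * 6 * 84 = -2093616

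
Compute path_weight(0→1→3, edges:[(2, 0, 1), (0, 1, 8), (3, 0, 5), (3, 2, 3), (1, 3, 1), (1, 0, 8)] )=9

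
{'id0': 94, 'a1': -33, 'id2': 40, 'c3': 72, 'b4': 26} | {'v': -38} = {'id0': 94, 'a1': -33, 'id2': 40, 'c3': 72, 'b4': 26, 'v': -38}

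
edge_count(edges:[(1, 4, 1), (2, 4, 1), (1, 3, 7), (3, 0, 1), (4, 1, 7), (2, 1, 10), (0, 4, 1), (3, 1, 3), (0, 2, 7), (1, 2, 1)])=10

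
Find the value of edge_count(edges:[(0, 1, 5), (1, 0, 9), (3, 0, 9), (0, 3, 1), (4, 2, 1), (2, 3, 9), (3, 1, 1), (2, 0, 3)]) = 8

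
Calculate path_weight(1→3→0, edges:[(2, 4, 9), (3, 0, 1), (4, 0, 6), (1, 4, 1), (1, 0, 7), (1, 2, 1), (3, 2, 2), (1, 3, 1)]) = w(1→3)=1 + w(3→0)=1
= 2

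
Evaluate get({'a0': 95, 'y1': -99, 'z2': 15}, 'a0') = 95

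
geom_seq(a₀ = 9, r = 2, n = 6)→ a_0 = 9*2^0 = 9
a_1 = 9*2^1 = 18
a_2 = 9*2^2 = 36
...
= [9, 18, 36, 72, 144, 288]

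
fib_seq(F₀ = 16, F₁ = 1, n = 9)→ F_2 = F_1 + F_0 = 17
F_3 = F_2 + F_1 = 18
F_4 = F_3 + F_2 = 35
...
= [16, 1, 17, 18, 35, 53, 88, 141, 229]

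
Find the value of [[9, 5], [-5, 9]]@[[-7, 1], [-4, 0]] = [[-83, 9], [-1, -5]]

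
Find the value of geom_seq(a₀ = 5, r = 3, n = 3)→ a_0 = 5*3^0 = 5
a_1 = 5*3^1 = 15
a_2 = 5*3^2 = 45
= [5, 15, 45]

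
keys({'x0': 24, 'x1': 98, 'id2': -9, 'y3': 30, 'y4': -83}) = ['x0', 'x1', 'id2', 'y3', 'y4']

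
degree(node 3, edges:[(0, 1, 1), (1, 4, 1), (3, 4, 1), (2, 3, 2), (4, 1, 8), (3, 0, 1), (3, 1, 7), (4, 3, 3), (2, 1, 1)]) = incident: (3,4), (2,3), (3,0), (3,1), (4,3)
= 5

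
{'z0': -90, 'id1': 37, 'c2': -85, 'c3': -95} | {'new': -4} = {'z0': -90, 'id1': 37, 'c2': -85, 'c3': -95, 'new': -4}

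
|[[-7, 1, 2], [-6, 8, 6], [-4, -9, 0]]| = -230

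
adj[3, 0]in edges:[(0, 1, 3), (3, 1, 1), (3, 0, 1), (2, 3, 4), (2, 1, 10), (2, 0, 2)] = 1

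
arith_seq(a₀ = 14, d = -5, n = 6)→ [14, 9, 4, -1, -6, -11]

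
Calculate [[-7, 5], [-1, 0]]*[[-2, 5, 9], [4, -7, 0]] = [[34, -70, -63], [2, -5, -9]]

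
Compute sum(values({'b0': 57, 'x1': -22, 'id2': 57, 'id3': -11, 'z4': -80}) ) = 57 + (-22) + 57 + (-11) + (-80)
= 1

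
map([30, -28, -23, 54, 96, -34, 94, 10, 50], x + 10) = [40, -18, -13, 64, 106, -24, 104, 20, 60]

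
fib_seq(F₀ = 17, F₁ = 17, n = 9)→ [17, 17, 34, 51, 85, 136, 221, 357, 578]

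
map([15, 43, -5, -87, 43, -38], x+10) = 15+10=25, 43+10=53, -5+10=5, -87+10=-77, 43+10=53, -38+10=-28
= [25, 53, 5, -77, 53, -28]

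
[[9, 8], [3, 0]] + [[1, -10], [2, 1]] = [[10, -2], [5, 1]]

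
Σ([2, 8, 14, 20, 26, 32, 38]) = 2 + 8 + 14 + 20 + 26 + 32 + 38
= 140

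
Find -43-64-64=-171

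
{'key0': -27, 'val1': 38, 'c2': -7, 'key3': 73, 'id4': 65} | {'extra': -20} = {'key0': -27, 'val1': 38, 'c2': -7, 'key3': 73, 'id4': 65, 'extra': -20}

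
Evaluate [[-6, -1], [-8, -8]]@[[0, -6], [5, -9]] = C[0][0] = (-6)*(0) + (-1)*(5) = -5
C[0][1] = (-6)*(-6) + (-1)*(-9) = 45
C[1][0] = (-8)*(0) + (-8)*(5) = -40
C[1][1] = (-8)*(-6) + (-8)*(-9) = 120
= [[-5, 45], [-40, 120]]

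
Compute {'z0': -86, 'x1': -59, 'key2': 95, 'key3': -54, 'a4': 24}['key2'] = 95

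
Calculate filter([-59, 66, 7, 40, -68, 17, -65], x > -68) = keep x where x > -68: -59✓, 66✓, 7✓, 40✓, -68✗, 17✓, -65✓
= [-59, 66, 7, 40, 17, -65]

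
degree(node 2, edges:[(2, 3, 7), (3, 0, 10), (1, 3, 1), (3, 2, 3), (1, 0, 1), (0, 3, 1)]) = incident: (2,3), (3,2)
= 2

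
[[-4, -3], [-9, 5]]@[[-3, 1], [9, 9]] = C[0][0] = (-4)*(-3) + (-3)*(9) = -15
C[0][1] = (-4)*(1) + (-3)*(9) = -31
C[1][0] = (-9)*(-3) + (5)*(9) = 72
C[1][1] = (-9)*(1) + (5)*(9) = 36
= [[-15, -31], [72, 36]]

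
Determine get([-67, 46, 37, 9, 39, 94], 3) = 9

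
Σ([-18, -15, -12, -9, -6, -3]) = -63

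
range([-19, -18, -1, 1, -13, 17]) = 36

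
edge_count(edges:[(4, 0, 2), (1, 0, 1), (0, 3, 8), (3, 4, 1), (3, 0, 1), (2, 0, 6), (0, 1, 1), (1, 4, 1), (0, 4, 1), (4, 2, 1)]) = 10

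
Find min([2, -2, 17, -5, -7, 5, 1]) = -7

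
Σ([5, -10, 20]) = 5 + -10 + 20
= 15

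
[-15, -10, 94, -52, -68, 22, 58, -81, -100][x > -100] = [-15, -10, 94, -52, -68, 22, 58, -81]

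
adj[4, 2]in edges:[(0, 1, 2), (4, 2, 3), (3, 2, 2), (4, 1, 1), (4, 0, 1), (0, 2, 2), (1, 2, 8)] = 3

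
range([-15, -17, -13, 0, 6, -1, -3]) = 23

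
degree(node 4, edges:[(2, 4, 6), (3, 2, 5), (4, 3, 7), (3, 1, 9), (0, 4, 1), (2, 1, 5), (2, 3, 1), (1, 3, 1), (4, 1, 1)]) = 4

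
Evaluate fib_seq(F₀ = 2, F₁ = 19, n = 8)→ F_2 = F_1 + F_0 = 21
F_3 = F_2 + F_1 = 40
F_4 = F_3 + F_2 = 61
...
= [2, 19, 21, 40, 61, 101, 162, 263]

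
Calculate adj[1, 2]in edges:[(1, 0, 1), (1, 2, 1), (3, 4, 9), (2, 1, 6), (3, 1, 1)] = 1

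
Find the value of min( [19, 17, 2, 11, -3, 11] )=-3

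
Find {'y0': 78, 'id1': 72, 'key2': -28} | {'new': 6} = {'y0': 78, 'id1': 72, 'key2': -28, 'new': 6}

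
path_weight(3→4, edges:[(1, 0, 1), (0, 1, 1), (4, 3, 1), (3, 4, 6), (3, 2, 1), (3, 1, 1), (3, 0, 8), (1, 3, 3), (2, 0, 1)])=w(3→4)=6
= 6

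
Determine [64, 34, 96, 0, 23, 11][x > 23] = keep x where x > 23: 64✓, 34✓, 96✓, 0✗, 23✗, 11✗
= [64, 34, 96]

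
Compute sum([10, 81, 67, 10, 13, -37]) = 10 + 81 + 67 + 10 + 13 + (-37)
= 144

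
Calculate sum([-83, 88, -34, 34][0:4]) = slice → [-83, 88, -34, 34]
(-83) + 88 + (-34) + 34
= 5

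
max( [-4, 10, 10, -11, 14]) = 14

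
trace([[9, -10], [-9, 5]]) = diagonal: 9 + 5
= 14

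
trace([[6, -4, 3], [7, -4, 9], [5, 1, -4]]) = diagonal: 6 + (-4) + (-4)
= -2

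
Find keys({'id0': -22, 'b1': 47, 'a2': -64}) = ['id0', 'b1', 'a2']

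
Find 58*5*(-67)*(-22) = 427460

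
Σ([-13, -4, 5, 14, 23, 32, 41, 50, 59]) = 207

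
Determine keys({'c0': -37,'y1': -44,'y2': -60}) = ['c0', 'y1', 'y2']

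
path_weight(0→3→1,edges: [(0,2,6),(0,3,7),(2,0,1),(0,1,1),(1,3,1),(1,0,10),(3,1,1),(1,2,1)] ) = w(0→3)=7 + w(3→1)=1
= 8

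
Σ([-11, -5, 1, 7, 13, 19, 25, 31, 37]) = (-11) + (-5) + 1 + 7 + 13 + 19 + 25 + 31 + 37
= 117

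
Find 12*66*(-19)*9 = -135432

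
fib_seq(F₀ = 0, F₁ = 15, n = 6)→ F_2 = F_1 + F_0 = 15
F_3 = F_2 + F_1 = 30
F_4 = F_3 + F_2 = 45
...
= [0, 15, 15, 30, 45, 75]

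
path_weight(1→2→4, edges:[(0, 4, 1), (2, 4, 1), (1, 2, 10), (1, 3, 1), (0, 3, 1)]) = 11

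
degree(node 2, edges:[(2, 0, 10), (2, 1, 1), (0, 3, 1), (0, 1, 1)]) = incident: (2,0), (2,1)
= 2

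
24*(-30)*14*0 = 0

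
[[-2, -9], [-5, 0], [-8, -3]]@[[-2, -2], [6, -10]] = C[0][0] = (-2)*(-2) + (-9)*(6) = -50
C[0][1] = (-2)*(-2) + (-9)*(-10) = 94
C[1][0] = (-5)*(-2) + (0)*(6) = 10
C[1][1] = (-5)*(-2) + (0)*(-10) = 10
C[2][0] = (-8)*(-2) + (-3)*(6) = -2
C[2][1] = (-8)*(-2) + (-3)*(-10) = 46
= [[-50, 94], [10, 10], [-2, 46]]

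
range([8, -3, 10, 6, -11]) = 21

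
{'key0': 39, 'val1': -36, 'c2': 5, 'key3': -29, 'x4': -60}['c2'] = 5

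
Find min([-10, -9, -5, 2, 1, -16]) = -16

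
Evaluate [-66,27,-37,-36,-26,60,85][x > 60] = keep x where x > 60: -66✗, 27✗, -37✗, -36✗, -26✗, 60✗, 85✓
= [85]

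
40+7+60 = 107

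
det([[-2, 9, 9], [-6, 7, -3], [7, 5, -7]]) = -1210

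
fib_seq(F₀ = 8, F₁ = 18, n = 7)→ F_2 = F_1 + F_0 = 26
F_3 = F_2 + F_1 = 44
F_4 = F_3 + F_2 = 70
...
= [8, 18, 26, 44, 70, 114, 184]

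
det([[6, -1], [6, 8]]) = 54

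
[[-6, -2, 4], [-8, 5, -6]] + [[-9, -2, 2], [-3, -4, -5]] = [[-15, -4, 6], [-11, 1, -11]]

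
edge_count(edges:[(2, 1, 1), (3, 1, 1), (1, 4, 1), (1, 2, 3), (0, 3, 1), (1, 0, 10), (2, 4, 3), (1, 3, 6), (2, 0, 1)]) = 9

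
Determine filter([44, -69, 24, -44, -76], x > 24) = keep x where x > 24: 44✓, -69✗, 24✗, -44✗, -76✗
= [44]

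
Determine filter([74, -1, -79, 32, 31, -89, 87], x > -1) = [74, 32, 31, 87]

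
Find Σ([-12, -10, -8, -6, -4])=-40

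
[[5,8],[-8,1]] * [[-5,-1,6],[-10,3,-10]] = [[-105, 19, -50], [30, 11, -58]]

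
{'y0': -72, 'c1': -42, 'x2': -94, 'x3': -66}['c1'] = -42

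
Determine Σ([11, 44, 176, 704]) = 935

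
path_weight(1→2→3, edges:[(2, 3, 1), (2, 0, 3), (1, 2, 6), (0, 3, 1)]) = 7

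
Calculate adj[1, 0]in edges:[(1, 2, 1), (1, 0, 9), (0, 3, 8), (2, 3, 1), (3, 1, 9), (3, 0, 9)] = 9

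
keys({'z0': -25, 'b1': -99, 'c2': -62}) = ['z0', 'b1', 'c2']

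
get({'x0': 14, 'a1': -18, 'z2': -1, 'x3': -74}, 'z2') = -1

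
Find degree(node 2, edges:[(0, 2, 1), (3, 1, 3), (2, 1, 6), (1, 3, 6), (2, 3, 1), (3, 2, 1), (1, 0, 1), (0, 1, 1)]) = incident: (0,2), (2,1), (2,3), (3,2)
= 4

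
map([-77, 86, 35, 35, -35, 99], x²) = [5929, 7396, 1225, 1225, 1225, 9801]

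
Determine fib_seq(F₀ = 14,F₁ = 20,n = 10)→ F_2 = F_1 + F_0 = 34
F_3 = F_2 + F_1 = 54
F_4 = F_3 + F_2 = 88
...
= [14, 20, 34, 54, 88, 142, 230, 372, 602, 974]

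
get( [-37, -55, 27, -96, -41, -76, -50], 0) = -37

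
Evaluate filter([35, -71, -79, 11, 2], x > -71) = [35, 11, 2]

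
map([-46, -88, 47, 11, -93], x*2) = [-92, -176, 94, 22, -186]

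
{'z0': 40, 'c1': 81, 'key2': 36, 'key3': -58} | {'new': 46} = {'z0': 40, 'c1': 81, 'key2': 36, 'key3': -58, 'new': 46}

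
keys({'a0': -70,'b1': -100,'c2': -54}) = ['a0', 'b1', 'c2']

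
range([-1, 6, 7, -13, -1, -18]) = 25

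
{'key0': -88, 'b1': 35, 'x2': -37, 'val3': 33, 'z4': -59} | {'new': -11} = {'key0': -88, 'b1': 35, 'x2': -37, 'val3': 33, 'z4': -59, 'new': -11}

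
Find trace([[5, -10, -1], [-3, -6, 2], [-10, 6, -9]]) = -10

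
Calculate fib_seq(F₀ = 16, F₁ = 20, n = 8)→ [16, 20, 36, 56, 92, 148, 240, 388]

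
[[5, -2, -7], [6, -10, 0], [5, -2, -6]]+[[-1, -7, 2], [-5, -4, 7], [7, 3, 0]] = [[4, -9, -5], [1, -14, 7], [12, 1, -6]]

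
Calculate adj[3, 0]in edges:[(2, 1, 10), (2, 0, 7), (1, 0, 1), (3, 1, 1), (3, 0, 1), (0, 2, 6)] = 1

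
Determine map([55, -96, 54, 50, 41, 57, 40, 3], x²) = (55)²=3025, (-96)²=9216, (54)²=2916, (50)²=2500, (41)²=1681, (57)²=3249, (40)²=1600, (3)²=9
= [3025, 9216, 2916, 2500, 1681, 3249, 1600, 9]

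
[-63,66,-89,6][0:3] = [-63, 66, -89]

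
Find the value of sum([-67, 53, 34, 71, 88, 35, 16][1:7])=297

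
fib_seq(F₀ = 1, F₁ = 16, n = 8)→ [1, 16, 17, 33, 50, 83, 133, 216]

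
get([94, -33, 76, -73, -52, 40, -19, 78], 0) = 94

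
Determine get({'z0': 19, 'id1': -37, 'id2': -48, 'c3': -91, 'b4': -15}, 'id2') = -48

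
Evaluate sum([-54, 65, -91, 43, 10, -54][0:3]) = slice → [-54, 65, -91]
(-54) + 65 + (-91)
= -80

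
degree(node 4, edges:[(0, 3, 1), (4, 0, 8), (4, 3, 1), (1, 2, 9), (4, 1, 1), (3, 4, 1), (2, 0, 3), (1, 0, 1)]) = incident: (4,0), (4,3), (4,1), (3,4)
= 4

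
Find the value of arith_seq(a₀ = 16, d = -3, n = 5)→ [16, 13, 10, 7, 4]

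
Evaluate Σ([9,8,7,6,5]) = 35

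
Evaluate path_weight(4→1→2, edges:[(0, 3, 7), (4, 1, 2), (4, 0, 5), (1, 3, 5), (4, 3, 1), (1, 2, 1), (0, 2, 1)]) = 3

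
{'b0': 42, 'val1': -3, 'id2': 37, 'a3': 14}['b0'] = 42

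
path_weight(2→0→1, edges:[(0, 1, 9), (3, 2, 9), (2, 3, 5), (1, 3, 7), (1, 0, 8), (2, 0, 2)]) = w(2→0)=2 + w(0→1)=9
= 11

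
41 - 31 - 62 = -52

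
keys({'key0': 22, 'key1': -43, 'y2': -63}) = ['key0', 'key1', 'y2']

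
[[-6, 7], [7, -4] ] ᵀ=[[-6, 7], [7, -4]]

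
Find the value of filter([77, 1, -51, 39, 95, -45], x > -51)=[77, 1, 39, 95, -45]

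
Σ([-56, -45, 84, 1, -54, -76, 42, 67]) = -37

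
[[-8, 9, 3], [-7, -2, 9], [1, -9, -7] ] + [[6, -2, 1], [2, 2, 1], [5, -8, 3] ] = [[-2, 7, 4], [-5, 0, 10], [6, -17, -4]]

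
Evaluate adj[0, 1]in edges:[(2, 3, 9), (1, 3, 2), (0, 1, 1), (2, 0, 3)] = 1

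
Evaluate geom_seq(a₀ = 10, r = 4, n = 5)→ [10, 40, 160, 640, 2560]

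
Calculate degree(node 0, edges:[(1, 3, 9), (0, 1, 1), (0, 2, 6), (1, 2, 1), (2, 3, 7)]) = 2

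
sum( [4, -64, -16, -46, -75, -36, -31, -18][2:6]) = -173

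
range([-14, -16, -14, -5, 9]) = 25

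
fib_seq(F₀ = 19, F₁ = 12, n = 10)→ F_2 = F_1 + F_0 = 31
F_3 = F_2 + F_1 = 43
F_4 = F_3 + F_2 = 74
...
= [19, 12, 31, 43, 74, 117, 191, 308, 499, 807]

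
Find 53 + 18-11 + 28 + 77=165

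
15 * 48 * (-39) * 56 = -1572480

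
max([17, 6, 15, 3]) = 17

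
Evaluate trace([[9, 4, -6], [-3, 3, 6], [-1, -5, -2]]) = diagonal: 9 + 3 + (-2)
= 10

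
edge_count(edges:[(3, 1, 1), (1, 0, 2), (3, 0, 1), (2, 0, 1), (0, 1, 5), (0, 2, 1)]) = 6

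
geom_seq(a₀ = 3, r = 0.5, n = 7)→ a_0 = 3*0.5^0 = 3.0
a_1 = 3*0.5^1 = 1.5
a_2 = 3*0.5^2 = 0.75
...
= [3.0, 1.5, 0.75, 0.375, 0.1875, 0.09375, 0.046875]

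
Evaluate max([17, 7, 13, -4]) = 17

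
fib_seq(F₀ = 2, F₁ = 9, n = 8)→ [2, 9, 11, 20, 31, 51, 82, 133]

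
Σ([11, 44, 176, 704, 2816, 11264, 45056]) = 11 + 44 + 176 + 704 + 2816 + 11264 + 45056
= 60071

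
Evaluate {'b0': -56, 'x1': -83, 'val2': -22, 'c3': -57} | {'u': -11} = {'b0': -56, 'x1': -83, 'val2': -22, 'c3': -57, 'u': -11}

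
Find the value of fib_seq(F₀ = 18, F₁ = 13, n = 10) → [18, 13, 31, 44, 75, 119, 194, 313, 507, 820]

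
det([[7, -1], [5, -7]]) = (7)*(-7) - (-1)*(5)
= -44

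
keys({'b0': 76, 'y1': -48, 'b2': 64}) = ['b0', 'y1', 'b2']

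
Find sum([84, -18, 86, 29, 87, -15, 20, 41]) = 314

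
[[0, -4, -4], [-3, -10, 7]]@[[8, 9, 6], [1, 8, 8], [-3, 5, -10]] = C[0][0] = (0)*(8) + (-4)*(1) + (-4)*(-3) = 8
C[0][1] = (0)*(9) + (-4)*(8) + (-4)*(5) = -52
C[0][2] = (0)*(6) + (-4)*(8) + (-4)*(-10) = 8
C[1][0] = (-3)*(8) + (-10)*(1) + (7)*(-3) = -55
C[1][1] = (-3)*(9) + (-10)*(8) + (7)*(5) = -72
C[1][2] = (-3)*(6) + (-10)*(8) + (7)*(-10) = -168
= [[8, -52, 8], [-55, -72, -168]]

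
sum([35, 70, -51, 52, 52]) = 158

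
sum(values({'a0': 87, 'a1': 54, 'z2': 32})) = 87 + 54 + 32
= 173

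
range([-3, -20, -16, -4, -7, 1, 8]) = 28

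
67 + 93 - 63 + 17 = 114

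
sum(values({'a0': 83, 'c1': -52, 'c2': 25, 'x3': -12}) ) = 83 + (-52) + 25 + (-12)
= 44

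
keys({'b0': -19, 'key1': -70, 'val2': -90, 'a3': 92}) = ['b0', 'key1', 'val2', 'a3']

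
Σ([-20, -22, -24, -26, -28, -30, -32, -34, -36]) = (-20) + (-22) + (-24) + (-26) + (-28) + (-30) + (-32) + (-34) + (-36)
= -252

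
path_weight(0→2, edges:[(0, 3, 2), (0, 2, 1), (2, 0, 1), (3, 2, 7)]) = w(0→2)=1
= 1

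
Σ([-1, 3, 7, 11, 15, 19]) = (-1) + 3 + 7 + 11 + 15 + 19
= 54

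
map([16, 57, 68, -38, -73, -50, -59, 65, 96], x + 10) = [26, 67, 78, -28, -63, -40, -49, 75, 106]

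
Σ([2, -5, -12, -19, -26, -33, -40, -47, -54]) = 2 + (-5) + (-12) + (-19) + (-26) + (-33) + (-40) + (-47) + (-54)
= -234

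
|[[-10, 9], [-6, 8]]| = (-10)*(8) - (9)*(-6)
= -26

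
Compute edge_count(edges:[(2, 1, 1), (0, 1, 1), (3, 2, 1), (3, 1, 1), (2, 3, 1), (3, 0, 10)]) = 6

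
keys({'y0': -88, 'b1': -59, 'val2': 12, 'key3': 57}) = ['y0', 'b1', 'val2', 'key3']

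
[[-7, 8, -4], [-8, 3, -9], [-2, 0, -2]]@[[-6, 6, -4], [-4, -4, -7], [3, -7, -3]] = C[0][0] = (-7)*(-6) + (8)*(-4) + (-4)*(3) = -2
C[0][1] = (-7)*(6) + (8)*(-4) + (-4)*(-7) = -46
C[0][2] = (-7)*(-4) + (8)*(-7) + (-4)*(-3) = -16
C[1][0] = (-8)*(-6) + (3)*(-4) + (-9)*(3) = 9
C[1][1] = (-8)*(6) + (3)*(-4) + (-9)*(-7) = 3
C[1][2] = (-8)*(-4) + (3)*(-7) + (-9)*(-3) = 38
... (3 more cells)
= [[-2, -46, -16], [9, 3, 38], [6, 2, 14]]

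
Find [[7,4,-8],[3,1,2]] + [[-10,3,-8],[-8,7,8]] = [[-3, 7, -16], [-5, 8, 10]]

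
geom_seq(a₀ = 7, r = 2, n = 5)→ a_0 = 7*2^0 = 7
a_1 = 7*2^1 = 14
a_2 = 7*2^2 = 28
...
= [7, 14, 28, 56, 112]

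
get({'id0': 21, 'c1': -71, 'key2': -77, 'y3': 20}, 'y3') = 20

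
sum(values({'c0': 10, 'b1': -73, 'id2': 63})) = 0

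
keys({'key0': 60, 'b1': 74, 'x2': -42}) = ['key0', 'b1', 'x2']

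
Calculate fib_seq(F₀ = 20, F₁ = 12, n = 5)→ [20, 12, 32, 44, 76]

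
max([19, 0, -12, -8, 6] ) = 19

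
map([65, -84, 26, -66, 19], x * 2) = [130, -168, 52, -132, 38]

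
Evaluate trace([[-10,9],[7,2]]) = diagonal: (-10) + 2
= -8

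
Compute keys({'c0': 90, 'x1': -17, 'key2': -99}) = ['c0', 'x1', 'key2']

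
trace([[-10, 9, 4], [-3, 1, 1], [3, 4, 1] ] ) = diagonal: (-10) + 1 + 1
= -8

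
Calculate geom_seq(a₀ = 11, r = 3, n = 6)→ [11, 33, 99, 297, 891, 2673]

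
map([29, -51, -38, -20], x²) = [841, 2601, 1444, 400]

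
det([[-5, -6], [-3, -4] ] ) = (-5)*(-4) - (-6)*(-3)
= 2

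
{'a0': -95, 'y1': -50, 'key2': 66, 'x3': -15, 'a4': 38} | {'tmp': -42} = {'a0': -95, 'y1': -50, 'key2': 66, 'x3': -15, 'a4': 38, 'tmp': -42}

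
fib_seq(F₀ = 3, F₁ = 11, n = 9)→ [3, 11, 14, 25, 39, 64, 103, 167, 270]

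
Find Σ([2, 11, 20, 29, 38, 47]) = 2 + 11 + 20 + 29 + 38 + 47
= 147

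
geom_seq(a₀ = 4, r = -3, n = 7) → [4, -12, 36, -108, 324, -972, 2916]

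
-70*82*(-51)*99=28981260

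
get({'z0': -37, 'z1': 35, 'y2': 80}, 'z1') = 35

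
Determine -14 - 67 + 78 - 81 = -84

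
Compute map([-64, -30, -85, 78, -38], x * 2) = [-128, -60, -170, 156, -76]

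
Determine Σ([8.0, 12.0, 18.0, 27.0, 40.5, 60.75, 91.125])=8.0 + 12.0 + 18.0 + 27.0 + 40.5 + 60.75 + 91.125
= 257.375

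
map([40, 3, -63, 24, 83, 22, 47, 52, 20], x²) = (40)²=1600, (3)²=9, (-63)²=3969, (24)²=576, (83)²=6889, (22)²=484, (47)²=2209, (52)²=2704, (20)²=400
= [1600, 9, 3969, 576, 6889, 484, 2209, 2704, 400]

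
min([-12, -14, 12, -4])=-14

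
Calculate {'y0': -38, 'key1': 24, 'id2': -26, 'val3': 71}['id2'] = -26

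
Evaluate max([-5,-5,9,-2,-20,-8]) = 9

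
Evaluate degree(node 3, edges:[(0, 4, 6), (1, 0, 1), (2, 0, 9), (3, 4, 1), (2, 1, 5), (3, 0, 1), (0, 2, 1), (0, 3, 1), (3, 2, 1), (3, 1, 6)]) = incident: (3,4), (3,0), (0,3), (3,2), (3,1)
= 5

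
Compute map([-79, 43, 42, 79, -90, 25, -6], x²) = (-79)²=6241, (43)²=1849, (42)²=1764, (79)²=6241, (-90)²=8100, (25)²=625, (-6)²=36
= [6241, 1849, 1764, 6241, 8100, 625, 36]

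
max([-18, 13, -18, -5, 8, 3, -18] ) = 13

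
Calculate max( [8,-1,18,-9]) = 18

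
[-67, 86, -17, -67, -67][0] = -67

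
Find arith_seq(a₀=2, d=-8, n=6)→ [2, -6, -14, -22, -30, -38]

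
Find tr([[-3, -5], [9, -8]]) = diagonal: (-3) + (-8)
= -11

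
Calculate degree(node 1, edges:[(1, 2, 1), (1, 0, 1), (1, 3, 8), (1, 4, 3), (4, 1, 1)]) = incident: (1,2), (1,0), (1,3), (1,4), (4,1)
= 5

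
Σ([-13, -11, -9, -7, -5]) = (-13) + (-11) + (-9) + (-7) + (-5)
= -45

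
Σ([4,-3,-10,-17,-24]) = 4 + (-3) + (-10) + (-17) + (-24)
= -50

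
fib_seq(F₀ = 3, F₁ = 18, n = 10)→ [3, 18, 21, 39, 60, 99, 159, 258, 417, 675]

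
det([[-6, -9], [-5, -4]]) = -21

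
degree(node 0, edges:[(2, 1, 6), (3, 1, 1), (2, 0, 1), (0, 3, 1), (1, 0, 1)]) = incident: (2,0), (0,3), (1,0)
= 3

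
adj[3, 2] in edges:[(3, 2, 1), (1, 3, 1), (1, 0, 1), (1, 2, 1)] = 1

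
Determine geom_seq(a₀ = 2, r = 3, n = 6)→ a_0 = 2*3^0 = 2
a_1 = 2*3^1 = 6
a_2 = 2*3^2 = 18
...
= [2, 6, 18, 54, 162, 486]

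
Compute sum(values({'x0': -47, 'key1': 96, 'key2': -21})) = (-47) + 96 + (-21)
= 28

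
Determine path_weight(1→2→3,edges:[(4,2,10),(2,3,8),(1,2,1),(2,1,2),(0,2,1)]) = w(1→2)=1 + w(2→3)=8
= 9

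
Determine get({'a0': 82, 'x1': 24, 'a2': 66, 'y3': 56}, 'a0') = 82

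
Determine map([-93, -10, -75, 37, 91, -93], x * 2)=[-186, -20, -150, 74, 182, -186]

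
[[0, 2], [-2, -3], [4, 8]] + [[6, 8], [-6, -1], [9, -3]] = [[6, 10], [-8, -4], [13, 5]]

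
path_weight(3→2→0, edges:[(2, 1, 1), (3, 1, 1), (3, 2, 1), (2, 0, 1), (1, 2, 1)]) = w(3→2)=1 + w(2→0)=1
= 2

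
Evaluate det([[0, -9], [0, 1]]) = (0)*(1) - (-9)*(0)
= 0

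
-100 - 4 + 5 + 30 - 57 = -126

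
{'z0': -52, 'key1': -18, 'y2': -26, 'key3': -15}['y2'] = -26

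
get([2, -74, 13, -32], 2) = 13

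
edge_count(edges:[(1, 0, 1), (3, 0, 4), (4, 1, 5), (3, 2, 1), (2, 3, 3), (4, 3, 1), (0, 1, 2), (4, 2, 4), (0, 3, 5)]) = 9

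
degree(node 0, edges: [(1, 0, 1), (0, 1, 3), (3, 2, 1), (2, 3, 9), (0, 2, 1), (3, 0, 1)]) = 4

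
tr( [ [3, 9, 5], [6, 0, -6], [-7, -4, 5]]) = 8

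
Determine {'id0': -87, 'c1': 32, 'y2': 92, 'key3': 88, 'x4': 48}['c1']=32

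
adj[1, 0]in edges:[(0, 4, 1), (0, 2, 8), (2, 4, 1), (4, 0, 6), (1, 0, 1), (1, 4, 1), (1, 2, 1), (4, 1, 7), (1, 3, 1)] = 1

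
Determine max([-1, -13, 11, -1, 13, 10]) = 13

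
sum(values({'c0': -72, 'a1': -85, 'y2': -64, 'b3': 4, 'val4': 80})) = (-72) + (-85) + (-64) + 4 + 80
= -137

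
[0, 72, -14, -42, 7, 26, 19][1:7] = [72, -14, -42, 7, 26, 19]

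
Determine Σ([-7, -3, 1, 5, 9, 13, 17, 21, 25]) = 81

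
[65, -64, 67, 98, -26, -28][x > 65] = keep x where x > 65: 65✗, -64✗, 67✓, 98✓, -26✗, -28✗
= [67, 98]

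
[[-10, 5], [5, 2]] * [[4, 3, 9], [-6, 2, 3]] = C[0][0] = (-10)*(4) + (5)*(-6) = -70
C[0][1] = (-10)*(3) + (5)*(2) = -20
C[0][2] = (-10)*(9) + (5)*(3) = -75
C[1][0] = (5)*(4) + (2)*(-6) = 8
C[1][1] = (5)*(3) + (2)*(2) = 19
C[1][2] = (5)*(9) + (2)*(3) = 51
= [[-70, -20, -75], [8, 19, 51]]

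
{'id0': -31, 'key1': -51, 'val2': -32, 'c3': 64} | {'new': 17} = {'id0': -31, 'key1': -51, 'val2': -32, 'c3': 64, 'new': 17}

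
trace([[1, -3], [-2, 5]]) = 6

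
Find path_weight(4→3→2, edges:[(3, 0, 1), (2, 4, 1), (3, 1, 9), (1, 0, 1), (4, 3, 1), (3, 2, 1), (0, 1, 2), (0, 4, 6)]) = w(4→3)=1 + w(3→2)=1
= 2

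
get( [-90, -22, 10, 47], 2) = 10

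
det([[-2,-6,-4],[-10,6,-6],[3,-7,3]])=-232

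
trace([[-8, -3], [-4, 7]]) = -1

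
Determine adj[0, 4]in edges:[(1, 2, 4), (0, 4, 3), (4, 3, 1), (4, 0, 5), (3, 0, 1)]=3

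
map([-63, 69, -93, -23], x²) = [3969, 4761, 8649, 529]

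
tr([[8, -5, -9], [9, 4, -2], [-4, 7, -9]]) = diagonal: 8 + 4 + (-9)
= 3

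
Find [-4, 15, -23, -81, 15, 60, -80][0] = -4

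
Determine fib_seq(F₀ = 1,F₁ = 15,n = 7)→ [1, 15, 16, 31, 47, 78, 125]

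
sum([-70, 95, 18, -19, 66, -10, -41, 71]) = (-70) + 95 + 18 + (-19) + 66 + (-10) + (-41) + 71
= 110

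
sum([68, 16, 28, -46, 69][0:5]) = 135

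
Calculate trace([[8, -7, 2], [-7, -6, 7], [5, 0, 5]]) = 7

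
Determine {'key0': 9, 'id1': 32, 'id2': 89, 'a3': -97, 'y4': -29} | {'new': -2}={'key0': 9, 'id1': 32, 'id2': 89, 'a3': -97, 'y4': -29, 'new': -2}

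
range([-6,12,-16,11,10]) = 28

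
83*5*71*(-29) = -854485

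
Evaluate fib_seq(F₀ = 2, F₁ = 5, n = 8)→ [2, 5, 7, 12, 19, 31, 50, 81]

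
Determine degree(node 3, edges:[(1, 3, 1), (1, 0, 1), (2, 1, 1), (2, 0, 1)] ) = 1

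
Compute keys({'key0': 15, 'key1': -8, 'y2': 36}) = ['key0', 'key1', 'y2']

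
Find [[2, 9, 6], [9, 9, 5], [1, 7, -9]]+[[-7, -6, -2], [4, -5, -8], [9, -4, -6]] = [[-5, 3, 4], [13, 4, -3], [10, 3, -15]]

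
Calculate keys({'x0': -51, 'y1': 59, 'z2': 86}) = ['x0', 'y1', 'z2']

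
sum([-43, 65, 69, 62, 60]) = 213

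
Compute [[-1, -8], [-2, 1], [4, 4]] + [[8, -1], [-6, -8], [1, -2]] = [[7, -9], [-8, -7], [5, 2]]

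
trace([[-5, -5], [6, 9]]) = diagonal: (-5) + 9
= 4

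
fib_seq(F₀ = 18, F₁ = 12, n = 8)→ [18, 12, 30, 42, 72, 114, 186, 300]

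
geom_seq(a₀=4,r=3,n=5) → [4, 12, 36, 108, 324]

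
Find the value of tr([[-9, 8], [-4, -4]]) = -13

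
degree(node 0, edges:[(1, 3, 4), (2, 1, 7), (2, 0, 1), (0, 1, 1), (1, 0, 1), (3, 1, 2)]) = 3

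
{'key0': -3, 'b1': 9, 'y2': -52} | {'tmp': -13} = {'key0': -3, 'b1': 9, 'y2': -52, 'tmp': -13}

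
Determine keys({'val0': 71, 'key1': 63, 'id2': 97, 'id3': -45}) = ['val0', 'key1', 'id2', 'id3']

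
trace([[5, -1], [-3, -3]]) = 2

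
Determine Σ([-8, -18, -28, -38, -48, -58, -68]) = (-8) + (-18) + (-28) + (-38) + (-48) + (-58) + (-68)
= -266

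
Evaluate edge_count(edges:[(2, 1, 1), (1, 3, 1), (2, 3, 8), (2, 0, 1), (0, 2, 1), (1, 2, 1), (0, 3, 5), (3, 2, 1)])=8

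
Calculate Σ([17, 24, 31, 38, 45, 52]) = 17 + 24 + 31 + 38 + 45 + 52
= 207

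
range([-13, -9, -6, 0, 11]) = 24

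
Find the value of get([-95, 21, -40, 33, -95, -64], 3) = 33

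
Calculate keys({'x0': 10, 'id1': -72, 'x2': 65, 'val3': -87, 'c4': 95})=['x0', 'id1', 'x2', 'val3', 'c4']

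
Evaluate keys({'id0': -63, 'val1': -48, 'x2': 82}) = ['id0', 'val1', 'x2']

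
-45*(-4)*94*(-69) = -1167480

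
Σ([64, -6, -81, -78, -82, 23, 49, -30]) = 64 + (-6) + (-81) + (-78) + (-82) + 23 + 49 + (-30)
= -141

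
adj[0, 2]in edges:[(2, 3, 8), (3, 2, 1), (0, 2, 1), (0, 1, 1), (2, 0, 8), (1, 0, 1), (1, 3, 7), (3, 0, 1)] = 1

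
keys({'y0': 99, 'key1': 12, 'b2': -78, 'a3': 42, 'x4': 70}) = ['y0', 'key1', 'b2', 'a3', 'x4']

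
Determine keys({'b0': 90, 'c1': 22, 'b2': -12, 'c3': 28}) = ['b0', 'c1', 'b2', 'c3']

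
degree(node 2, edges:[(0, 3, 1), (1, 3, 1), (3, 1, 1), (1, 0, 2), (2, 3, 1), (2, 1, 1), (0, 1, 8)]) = 2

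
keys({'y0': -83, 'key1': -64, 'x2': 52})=['y0', 'key1', 'x2']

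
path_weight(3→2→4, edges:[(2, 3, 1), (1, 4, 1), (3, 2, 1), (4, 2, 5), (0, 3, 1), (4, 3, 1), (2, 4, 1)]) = w(3→2)=1 + w(2→4)=1
= 2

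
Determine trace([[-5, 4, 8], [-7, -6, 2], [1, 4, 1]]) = -10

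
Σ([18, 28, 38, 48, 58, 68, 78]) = 18 + 28 + 38 + 48 + 58 + 68 + 78
= 336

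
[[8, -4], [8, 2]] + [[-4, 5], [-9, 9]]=[[4, 1], [-1, 11]]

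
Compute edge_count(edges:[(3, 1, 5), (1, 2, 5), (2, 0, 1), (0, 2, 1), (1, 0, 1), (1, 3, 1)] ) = 6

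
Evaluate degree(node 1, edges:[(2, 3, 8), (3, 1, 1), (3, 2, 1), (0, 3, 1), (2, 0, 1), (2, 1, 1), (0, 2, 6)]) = incident: (3,1), (2,1)
= 2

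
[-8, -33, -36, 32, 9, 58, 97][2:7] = [-36, 32, 9, 58, 97]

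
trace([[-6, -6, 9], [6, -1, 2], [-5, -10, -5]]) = -12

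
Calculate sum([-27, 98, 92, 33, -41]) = (-27) + 98 + 92 + 33 + (-41)
= 155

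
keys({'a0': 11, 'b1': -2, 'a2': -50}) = ['a0', 'b1', 'a2']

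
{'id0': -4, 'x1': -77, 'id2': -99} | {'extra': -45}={'id0': -4, 'x1': -77, 'id2': -99, 'extra': -45}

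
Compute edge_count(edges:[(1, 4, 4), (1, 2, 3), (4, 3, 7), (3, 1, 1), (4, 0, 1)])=5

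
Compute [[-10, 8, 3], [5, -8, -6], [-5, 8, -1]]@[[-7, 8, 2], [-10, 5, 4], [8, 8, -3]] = [[14, -16, 3], [-3, -48, -4], [-53, -8, 25]]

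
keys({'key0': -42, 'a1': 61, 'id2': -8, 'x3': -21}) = ['key0', 'a1', 'id2', 'x3']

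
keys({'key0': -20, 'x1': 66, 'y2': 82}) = ['key0', 'x1', 'y2']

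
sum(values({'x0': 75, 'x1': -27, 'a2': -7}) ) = 41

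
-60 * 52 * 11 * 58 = -1990560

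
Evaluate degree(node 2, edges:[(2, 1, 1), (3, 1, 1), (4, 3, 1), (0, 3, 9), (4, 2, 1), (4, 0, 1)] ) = 2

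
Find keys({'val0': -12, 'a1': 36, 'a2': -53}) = ['val0', 'a1', 'a2']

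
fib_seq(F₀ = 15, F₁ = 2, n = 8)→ F_2 = F_1 + F_0 = 17
F_3 = F_2 + F_1 = 19
F_4 = F_3 + F_2 = 36
...
= [15, 2, 17, 19, 36, 55, 91, 146]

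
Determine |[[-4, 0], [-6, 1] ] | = (-4)*(1) - (0)*(-6)
= -4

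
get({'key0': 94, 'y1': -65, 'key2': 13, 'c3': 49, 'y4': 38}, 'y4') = 38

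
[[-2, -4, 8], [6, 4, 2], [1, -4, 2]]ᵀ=[[-2, 6, 1], [-4, 4, -4], [8, 2, 2]]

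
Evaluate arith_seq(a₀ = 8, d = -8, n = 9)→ a_0 = 8 + 0*-8 = 8
a_1 = 8 + 1*-8 = 0
a_2 = 8 + 2*-8 = -8
...
= [8, 0, -8, -16, -24, -32, -40, -48, -56]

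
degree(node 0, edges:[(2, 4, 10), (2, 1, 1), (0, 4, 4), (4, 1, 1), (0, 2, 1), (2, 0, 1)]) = 3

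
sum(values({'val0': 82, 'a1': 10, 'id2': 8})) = 100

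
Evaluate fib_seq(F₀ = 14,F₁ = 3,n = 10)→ [14, 3, 17, 20, 37, 57, 94, 151, 245, 396]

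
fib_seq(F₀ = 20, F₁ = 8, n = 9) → [20, 8, 28, 36, 64, 100, 164, 264, 428]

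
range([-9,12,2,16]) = 25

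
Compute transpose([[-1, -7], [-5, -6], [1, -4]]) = [[-1, -5, 1], [-7, -6, -4]]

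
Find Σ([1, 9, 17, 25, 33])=1 + 9 + 17 + 25 + 33
= 85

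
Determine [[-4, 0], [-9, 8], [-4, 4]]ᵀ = [[-4, -9, -4], [0, 8, 4]]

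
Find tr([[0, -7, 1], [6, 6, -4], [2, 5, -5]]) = diagonal: 0 + 6 + (-5)
= 1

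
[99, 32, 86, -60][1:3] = [32, 86]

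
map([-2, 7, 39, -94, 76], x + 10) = [8, 17, 49, -84, 86]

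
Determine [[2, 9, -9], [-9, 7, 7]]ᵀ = [[2, -9], [9, 7], [-9, 7]]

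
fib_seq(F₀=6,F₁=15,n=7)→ [6, 15, 21, 36, 57, 93, 150]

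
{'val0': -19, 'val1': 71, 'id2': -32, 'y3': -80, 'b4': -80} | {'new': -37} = {'val0': -19, 'val1': 71, 'id2': -32, 'y3': -80, 'b4': -80, 'new': -37}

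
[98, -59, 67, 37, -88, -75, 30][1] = -59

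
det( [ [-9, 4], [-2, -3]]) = 35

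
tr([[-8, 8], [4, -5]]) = diagonal: (-8) + (-5)
= -13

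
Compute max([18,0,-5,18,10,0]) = 18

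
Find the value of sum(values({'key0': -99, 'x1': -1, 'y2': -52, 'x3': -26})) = (-99) + (-1) + (-52) + (-26)
= -178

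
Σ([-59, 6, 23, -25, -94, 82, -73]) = (-59) + 6 + 23 + (-25) + (-94) + 82 + (-73)
= -140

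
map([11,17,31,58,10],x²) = [121, 289, 961, 3364, 100]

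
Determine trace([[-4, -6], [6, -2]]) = -6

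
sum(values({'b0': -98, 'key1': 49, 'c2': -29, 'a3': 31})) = (-98) + 49 + (-29) + 31
= -47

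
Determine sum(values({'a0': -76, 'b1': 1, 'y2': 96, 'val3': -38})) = -17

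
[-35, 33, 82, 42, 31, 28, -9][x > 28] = [33, 82, 42, 31]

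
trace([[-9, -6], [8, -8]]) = diagonal: (-9) + (-8)
= -17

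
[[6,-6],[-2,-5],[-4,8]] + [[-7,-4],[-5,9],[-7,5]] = [[-1, -10], [-7, 4], [-11, 13]]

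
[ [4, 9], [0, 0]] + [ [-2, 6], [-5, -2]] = [[2, 15], [-5, -2]]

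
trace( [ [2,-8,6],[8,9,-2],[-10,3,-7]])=4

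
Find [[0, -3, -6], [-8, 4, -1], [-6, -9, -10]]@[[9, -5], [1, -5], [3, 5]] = [[-21, -15], [-71, 15], [-93, 25]]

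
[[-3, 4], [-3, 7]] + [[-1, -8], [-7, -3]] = [[-4, -4], [-10, 4]]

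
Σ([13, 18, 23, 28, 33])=115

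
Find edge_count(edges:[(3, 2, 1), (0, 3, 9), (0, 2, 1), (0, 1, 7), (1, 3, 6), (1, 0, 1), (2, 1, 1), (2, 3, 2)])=8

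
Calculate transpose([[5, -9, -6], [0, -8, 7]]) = [[5, 0], [-9, -8], [-6, 7]]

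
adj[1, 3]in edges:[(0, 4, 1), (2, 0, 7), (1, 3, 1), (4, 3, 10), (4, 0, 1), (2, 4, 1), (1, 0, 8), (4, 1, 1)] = 1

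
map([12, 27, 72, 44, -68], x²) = (12)²=144, (27)²=729, (72)²=5184, (44)²=1936, (-68)²=4624
= [144, 729, 5184, 1936, 4624]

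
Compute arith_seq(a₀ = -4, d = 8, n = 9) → a_0 = -4 + 0*8 = -4
a_1 = -4 + 1*8 = 4
a_2 = -4 + 2*8 = 12
...
= [-4, 4, 12, 20, 28, 36, 44, 52, 60]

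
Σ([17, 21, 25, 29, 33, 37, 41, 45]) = 17 + 21 + 25 + 29 + 33 + 37 + 41 + 45
= 248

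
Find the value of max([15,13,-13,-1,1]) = 15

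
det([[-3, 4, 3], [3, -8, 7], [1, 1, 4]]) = (1)*(-3)*det([[-8, 7], [1, 4]]) + (-1)*(4)*det([[3, 7], [1, 4]]) + (1)*(3)*det([[3, -8], [1, 1]])
= 117 + -20 + 33
= 130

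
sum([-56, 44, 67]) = (-56) + 44 + 67
= 55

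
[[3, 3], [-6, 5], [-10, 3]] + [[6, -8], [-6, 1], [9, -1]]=[[9, -5], [-12, 6], [-1, 2]]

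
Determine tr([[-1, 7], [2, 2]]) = 1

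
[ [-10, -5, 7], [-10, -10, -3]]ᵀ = [[-10, -10], [-5, -10], [7, -3]]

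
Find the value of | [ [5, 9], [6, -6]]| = (5)*(-6) - (9)*(6)
= -84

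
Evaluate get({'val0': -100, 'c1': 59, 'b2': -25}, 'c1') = 59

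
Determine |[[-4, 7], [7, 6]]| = (-4)*(6) - (7)*(7)
= -73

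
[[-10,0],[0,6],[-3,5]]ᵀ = [[-10, 0, -3], [0, 6, 5]]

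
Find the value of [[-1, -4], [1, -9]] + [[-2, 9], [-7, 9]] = [[-3, 5], [-6, 0]]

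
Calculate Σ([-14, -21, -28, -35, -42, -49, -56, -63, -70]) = (-14) + (-21) + (-28) + (-35) + (-42) + (-49) + (-56) + (-63) + (-70)
= -378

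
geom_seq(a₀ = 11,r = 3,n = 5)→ [11, 33, 99, 297, 891]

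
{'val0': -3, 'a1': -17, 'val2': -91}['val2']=-91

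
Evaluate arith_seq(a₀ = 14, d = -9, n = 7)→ [14, 5, -4, -13, -22, -31, -40]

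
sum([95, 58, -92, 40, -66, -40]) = -5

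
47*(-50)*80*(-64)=12032000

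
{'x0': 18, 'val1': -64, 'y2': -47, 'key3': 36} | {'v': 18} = {'x0': 18, 'val1': -64, 'y2': -47, 'key3': 36, 'v': 18}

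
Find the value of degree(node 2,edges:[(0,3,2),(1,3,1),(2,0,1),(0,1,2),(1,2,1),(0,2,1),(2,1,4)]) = 4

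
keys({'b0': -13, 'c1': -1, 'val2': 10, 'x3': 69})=['b0', 'c1', 'val2', 'x3']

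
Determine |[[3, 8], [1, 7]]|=(3)*(7) - (8)*(1)
= 13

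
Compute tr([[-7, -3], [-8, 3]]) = diagonal: (-7) + 3
= -4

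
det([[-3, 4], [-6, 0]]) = 24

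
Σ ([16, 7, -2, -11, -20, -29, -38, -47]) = -124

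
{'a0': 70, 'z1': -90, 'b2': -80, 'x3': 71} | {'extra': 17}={'a0': 70, 'z1': -90, 'b2': -80, 'x3': 71, 'extra': 17}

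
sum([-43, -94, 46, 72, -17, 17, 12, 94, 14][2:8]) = 224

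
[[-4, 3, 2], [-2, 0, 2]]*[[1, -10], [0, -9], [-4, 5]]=C[0][0] = (-4)*(1) + (3)*(0) + (2)*(-4) = -12
C[0][1] = (-4)*(-10) + (3)*(-9) + (2)*(5) = 23
C[1][0] = (-2)*(1) + (0)*(0) + (2)*(-4) = -10
C[1][1] = (-2)*(-10) + (0)*(-9) + (2)*(5) = 30
= [[-12, 23], [-10, 30]]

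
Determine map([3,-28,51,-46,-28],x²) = (3)²=9, (-28)²=784, (51)²=2601, (-46)²=2116, (-28)²=784
= [9, 784, 2601, 2116, 784]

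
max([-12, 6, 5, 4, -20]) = 6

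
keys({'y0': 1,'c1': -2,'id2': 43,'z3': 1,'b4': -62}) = ['y0', 'c1', 'id2', 'z3', 'b4']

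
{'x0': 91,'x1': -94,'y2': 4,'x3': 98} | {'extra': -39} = {'x0': 91, 'x1': -94, 'y2': 4, 'x3': 98, 'extra': -39}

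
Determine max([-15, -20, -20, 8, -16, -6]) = 8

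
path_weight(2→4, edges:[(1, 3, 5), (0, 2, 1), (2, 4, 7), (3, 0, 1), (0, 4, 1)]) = w(2→4)=7
= 7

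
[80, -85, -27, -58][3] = -58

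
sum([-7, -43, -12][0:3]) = -62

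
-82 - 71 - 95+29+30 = -189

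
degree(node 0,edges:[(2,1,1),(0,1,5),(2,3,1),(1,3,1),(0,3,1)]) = incident: (0,1), (0,3)
= 2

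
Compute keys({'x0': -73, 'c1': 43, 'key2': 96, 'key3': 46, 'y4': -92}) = ['x0', 'c1', 'key2', 'key3', 'y4']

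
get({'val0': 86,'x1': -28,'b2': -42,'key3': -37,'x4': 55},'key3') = -37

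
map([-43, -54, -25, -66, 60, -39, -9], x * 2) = -43*2=-86, -54*2=-108, -25*2=-50, -66*2=-132, 60*2=120, -39*2=-78, -9*2=-18
= [-86, -108, -50, -132, 120, -78, -18]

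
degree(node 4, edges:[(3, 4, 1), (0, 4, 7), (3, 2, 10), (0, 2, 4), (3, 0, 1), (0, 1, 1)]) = incident: (3,4), (0,4)
= 2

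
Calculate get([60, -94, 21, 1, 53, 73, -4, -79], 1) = -94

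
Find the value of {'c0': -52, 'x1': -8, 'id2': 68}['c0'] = -52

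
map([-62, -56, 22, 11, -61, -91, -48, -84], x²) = [3844, 3136, 484, 121, 3721, 8281, 2304, 7056]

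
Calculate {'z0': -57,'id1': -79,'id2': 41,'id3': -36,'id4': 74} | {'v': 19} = {'z0': -57, 'id1': -79, 'id2': 41, 'id3': -36, 'id4': 74, 'v': 19}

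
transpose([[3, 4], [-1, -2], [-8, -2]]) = [[3, -1, -8], [4, -2, -2]]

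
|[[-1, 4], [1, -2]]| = (-1)*(-2) - (4)*(1)
= -2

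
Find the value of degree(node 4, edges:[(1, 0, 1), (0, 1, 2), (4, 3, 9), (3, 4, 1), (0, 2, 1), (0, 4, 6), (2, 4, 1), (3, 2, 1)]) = 4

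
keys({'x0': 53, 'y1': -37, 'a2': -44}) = ['x0', 'y1', 'a2']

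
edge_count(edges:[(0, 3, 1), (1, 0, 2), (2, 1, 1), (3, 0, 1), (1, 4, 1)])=5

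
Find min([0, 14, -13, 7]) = -13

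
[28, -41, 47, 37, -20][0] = 28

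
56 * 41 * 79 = 181384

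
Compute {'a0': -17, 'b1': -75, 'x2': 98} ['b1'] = -75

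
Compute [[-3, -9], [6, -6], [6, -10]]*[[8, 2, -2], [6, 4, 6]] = [[-78, -42, -48], [12, -12, -48], [-12, -28, -72]]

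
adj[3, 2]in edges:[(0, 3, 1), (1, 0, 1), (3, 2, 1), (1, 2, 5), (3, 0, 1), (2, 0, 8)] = 1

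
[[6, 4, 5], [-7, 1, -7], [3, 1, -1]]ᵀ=[[6, -7, 3], [4, 1, 1], [5, -7, -1]]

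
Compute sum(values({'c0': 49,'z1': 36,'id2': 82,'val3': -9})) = 49 + 36 + 82 + (-9)
= 158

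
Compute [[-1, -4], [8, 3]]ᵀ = [[-1, 8], [-4, 3]]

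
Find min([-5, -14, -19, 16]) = -19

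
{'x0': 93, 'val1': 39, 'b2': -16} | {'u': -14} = {'x0': 93, 'val1': 39, 'b2': -16, 'u': -14}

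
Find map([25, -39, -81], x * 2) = 25*2=50, -39*2=-78, -81*2=-162
= [50, -78, -162]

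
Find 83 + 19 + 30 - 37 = 95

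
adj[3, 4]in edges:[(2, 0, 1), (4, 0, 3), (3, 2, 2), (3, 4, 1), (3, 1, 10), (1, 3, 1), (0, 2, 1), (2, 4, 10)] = 1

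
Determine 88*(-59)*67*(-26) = 9044464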